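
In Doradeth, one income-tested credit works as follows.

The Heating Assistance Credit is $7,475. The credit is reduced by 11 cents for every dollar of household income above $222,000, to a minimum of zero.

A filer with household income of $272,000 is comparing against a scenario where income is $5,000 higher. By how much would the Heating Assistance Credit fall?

$550

At $272,000 — 11% of the $50,000 excess over $222,000 is $5,500; credit = $7,475 − $5,500 = $1,975.
At $277,000 — 11% of the $55,000 excess over $222,000 is $6,050; credit = $7,475 − $6,050 = $1,425.
Lost: $1,975 − $1,425 = $550.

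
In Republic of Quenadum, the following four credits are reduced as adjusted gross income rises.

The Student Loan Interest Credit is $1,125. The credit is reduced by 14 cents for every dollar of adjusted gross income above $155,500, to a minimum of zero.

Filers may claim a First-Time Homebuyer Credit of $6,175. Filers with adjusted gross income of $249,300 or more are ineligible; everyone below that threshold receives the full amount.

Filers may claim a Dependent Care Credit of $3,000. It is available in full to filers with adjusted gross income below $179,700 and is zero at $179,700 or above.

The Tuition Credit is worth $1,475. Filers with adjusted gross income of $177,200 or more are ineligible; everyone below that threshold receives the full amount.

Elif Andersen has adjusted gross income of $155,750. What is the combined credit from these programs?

$11,740

Student Loan Interest Credit: 14% of the $250 excess over $155,500 is $35; credit = $1,125 − $35 = $1,090.
First-Time Homebuyer Credit: $155,750 is below the $249,300 cutoff, so the full $6,175 applies.
Dependent Care Credit: $155,750 is below the $179,700 cutoff, so the full $3,000 applies.
Tuition Credit: $155,750 is below the $177,200 cutoff, so the full $1,475 applies.
Total: $1,090 + $6,175 + $3,000 + $1,475 = $11,740.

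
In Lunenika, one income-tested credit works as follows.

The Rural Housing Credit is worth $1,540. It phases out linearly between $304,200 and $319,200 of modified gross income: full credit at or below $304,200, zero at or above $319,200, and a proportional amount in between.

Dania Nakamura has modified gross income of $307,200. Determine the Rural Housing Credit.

$1,232

Rural Housing Credit: $307,200 is $3,000 into a $15,000 phase-out range, leaving 12,000/15,000 of the credit: $1,540 × 12,000/15,000 = $1,232.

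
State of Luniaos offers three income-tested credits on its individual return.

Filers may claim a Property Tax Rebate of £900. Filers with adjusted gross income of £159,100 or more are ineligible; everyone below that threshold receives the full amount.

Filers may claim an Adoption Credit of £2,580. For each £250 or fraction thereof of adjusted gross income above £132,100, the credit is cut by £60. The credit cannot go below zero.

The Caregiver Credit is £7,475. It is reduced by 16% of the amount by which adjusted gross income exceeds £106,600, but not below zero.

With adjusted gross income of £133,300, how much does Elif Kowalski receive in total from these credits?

Property Tax Rebate: £133,300 is below the £159,100 cutoff, so the full £900 applies.
Adoption Credit: income exceeds £132,100 by £1,200, which is 5 full-or-partial £250 increments; reduction = 5 × £60 = £300, leaving £2,280.
Caregiver Credit: 16% of the £26,700 excess over £106,600 is £4,272; credit = £7,475 − £4,272 = £3,203.
Total: £900 + £2,280 + £3,203 = £6,383.

£6,383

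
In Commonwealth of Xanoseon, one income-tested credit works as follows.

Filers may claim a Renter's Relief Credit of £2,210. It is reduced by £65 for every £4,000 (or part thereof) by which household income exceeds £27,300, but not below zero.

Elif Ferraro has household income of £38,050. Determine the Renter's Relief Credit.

£2,015

Renter's Relief Credit: income exceeds £27,300 by £10,750, which is 3 full-or-partial £4,000 increments; reduction = 3 × £65 = £195, leaving £2,015.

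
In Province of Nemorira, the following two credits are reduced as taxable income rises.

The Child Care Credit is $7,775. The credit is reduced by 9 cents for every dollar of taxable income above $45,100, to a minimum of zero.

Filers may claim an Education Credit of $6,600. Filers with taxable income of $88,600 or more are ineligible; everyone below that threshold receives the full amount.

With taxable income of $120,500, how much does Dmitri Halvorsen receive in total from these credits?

$989

Child Care Credit: 9% of the $75,400 excess over $45,100 is $6,786; credit = $7,775 − $6,786 = $989.
Education Credit: $120,500 meets or exceeds the $88,600 cutoff, so the credit is $0.
Total: $989 + $0 = $989.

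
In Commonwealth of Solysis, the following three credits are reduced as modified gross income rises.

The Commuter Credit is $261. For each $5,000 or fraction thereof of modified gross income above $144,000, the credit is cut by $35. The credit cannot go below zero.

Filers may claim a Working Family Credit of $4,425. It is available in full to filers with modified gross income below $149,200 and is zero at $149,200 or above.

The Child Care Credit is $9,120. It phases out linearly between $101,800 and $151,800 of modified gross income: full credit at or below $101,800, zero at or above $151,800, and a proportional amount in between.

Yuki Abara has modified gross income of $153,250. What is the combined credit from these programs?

Commuter Credit: income exceeds $144,000 by $9,250, which is 2 full-or-partial $5,000 increments; reduction = 2 × $35 = $70, leaving $191.
Working Family Credit: $153,250 meets or exceeds the $149,200 cutoff, so the credit is $0.
Child Care Credit: $153,250 is at or above $151,800, so the credit is $0.
Total: $191 + $0 + $0 = $191.

$191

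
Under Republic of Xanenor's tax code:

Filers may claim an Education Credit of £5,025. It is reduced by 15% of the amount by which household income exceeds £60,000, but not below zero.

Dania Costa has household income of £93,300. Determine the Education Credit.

Education Credit: 15% of the £33,300 excess over £60,000 is £4,995; credit = £5,025 − £4,995 = £30.

£30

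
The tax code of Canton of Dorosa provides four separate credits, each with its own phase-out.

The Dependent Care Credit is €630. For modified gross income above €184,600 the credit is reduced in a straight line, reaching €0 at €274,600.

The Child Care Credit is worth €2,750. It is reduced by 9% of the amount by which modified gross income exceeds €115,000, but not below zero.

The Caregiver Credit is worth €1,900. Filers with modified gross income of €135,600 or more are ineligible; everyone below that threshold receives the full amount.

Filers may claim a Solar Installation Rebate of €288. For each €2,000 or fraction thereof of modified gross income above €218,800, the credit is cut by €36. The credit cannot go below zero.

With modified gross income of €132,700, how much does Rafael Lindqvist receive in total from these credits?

Dependent Care Credit: €132,700 is at or below the €184,600 threshold, so the full €630 applies.
Child Care Credit: 9% of the €17,700 excess over €115,000 is €1,593; credit = €2,750 − €1,593 = €1,157.
Caregiver Credit: €132,700 is below the €135,600 cutoff, so the full €1,900 applies.
Solar Installation Rebate: €132,700 is at or below the €218,800 threshold, so the full €288 applies.
Total: €630 + €1,157 + €1,900 + €288 = €3,975.

€3,975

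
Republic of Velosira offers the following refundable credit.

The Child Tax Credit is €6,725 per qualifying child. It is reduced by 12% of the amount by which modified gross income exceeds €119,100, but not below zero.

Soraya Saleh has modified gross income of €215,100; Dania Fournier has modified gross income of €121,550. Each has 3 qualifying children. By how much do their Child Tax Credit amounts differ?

Soraya (€215,100): Child Tax Credit: base = 3 × €6,725 = €20,175. 12% of the €96,000 excess over €119,100 is €11,520; credit = €20,175 − €11,520 = €8,655.
Dania (€121,550): Child Tax Credit: base = 3 × €6,725 = €20,175. 12% of the €2,450 excess over €119,100 is €294; credit = €20,175 − €294 = €19,881.
Difference: |€8,655 − €19,881| = €11,226.

€11,226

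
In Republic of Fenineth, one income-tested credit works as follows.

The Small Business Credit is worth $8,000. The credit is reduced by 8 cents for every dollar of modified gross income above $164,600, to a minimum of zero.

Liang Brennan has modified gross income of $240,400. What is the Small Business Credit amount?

Small Business Credit: 8% of the $75,800 excess over $164,600 is $6,064; credit = $8,000 − $6,064 = $1,936.

$1,936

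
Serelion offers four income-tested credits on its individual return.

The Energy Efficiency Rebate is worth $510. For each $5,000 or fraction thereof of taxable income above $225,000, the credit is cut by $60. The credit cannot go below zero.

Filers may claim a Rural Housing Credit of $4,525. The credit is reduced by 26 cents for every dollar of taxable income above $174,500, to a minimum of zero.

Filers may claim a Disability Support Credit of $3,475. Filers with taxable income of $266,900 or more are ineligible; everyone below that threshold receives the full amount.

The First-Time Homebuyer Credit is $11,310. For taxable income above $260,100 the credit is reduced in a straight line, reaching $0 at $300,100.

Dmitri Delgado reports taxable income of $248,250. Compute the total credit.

$14,995

Energy Efficiency Rebate: income exceeds $225,000 by $23,250, which is 5 full-or-partial $5,000 increments; reduction = 5 × $60 = $300, leaving $210.
Rural Housing Credit: 26% of the $73,750 excess over $174,500 is $19,175 ≥ base, so the credit is $0.
Disability Support Credit: $248,250 is below the $266,900 cutoff, so the full $3,475 applies.
First-Time Homebuyer Credit: $248,250 is at or below the $260,100 threshold, so the full $11,310 applies.
Total: $210 + $0 + $3,475 + $11,310 = $14,995.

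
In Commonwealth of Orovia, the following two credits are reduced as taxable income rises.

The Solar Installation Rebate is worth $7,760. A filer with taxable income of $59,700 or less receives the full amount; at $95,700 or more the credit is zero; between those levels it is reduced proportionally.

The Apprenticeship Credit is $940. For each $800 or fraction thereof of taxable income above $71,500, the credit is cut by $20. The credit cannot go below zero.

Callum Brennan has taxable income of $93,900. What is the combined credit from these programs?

$768

Solar Installation Rebate: $93,900 is $34,200 into a $36,000 phase-out range, leaving 1,800/36,000 of the credit: $7,760 × 1,800/36,000 = $388.
Apprenticeship Credit: income exceeds $71,500 by $22,400, which is 28 full-or-partial $800 increments; reduction = 28 × $20 = $560, leaving $380.
Total: $388 + $380 = $768.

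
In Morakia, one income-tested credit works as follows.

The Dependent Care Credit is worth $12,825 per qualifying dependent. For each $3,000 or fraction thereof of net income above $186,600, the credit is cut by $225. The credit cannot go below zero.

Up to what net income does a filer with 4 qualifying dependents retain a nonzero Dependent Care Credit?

Full credit = 4 × $12,825 = $51,300.
After 227 increments the reduction is 227 × $225 = $51,075, leaving $225; one more increment wipes it out. Increment 227 ends at excess 227 × $3,000 = $681,000, so the highest qualifying income is $186,600 + $681,000 = $867,600.

$867,600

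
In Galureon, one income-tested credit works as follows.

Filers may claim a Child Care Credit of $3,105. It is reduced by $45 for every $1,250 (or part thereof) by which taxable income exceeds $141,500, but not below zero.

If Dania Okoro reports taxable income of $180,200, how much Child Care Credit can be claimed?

$1,710

Child Care Credit: income exceeds $141,500 by $38,700, which is 31 full-or-partial $1,250 increments; reduction = 31 × $45 = $1,395, leaving $1,710.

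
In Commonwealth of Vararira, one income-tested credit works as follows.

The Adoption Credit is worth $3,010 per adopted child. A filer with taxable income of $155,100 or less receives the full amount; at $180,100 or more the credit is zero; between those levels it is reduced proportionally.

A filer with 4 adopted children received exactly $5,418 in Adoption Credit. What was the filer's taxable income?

$168,850

Full credit = 4 × $3,010 = $12,040.
$5,418 is 5,418/12,040 of the full $12,040, so 6,622/12,040 of the $25,000 range has been used: income = $155,100 + $25,000 × 6,622/12,040 = $168,850.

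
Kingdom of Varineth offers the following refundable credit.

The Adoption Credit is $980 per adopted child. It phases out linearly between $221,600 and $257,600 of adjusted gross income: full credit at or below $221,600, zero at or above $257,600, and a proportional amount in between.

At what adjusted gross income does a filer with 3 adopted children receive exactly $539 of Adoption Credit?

$251,000

Full credit = 3 × $980 = $2,940.
$539 is 539/2,940 of the full $2,940, so 2,401/2,940 of the $36,000 range has been used: income = $221,600 + $36,000 × 2,401/2,940 = $251,000.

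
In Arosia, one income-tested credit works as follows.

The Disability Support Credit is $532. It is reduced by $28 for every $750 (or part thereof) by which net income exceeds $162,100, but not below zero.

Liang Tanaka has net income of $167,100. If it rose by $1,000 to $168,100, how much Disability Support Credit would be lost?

$28

At $167,100 — income exceeds $162,100 by $5,000, which is 7 full-or-partial $750 increments; reduction = 7 × $28 = $196, leaving $336.
At $168,100 — income exceeds $162,100 by $6,000, which is 8 full-or-partial $750 increments; reduction = 8 × $28 = $224, leaving $308.
Lost: $336 − $308 = $28.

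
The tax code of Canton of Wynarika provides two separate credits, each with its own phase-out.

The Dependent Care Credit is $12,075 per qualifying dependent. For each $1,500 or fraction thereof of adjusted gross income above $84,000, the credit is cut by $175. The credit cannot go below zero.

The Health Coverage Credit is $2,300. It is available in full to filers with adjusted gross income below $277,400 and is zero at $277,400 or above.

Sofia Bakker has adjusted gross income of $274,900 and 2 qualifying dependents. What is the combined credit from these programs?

Dependent Care Credit: base = 2 × $12,075 = $24,150. income exceeds $84,000 by $190,900, which is 128 full-or-partial $1,500 increments; reduction = 128 × $175 = $22,400, leaving $1,750.
Health Coverage Credit: $274,900 is below the $277,400 cutoff, so the full $2,300 applies.
Total: $1,750 + $2,300 = $4,050.

$4,050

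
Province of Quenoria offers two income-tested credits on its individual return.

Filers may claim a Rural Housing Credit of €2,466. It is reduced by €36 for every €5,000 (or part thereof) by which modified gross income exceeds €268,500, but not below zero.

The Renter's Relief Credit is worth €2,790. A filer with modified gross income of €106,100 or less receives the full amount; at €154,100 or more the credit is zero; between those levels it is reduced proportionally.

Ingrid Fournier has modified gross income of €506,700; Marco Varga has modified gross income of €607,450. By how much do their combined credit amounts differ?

Ingrid (€506,700): Rural Housing Credit: income exceeds €268,500 by €238,200, which is 48 full-or-partial €5,000 increments; reduction = 48 × €36 = €1,728, leaving €738. Renter's Relief Credit: €506,700 is at or above €154,100, so the credit is €0. total €738 + €0 = €738
Marco (€607,450): Rural Housing Credit: income exceeds €268,500 by €338,950, which is 68 full-or-partial €5,000 increments; reduction = 68 × €36 = €2,448, leaving €18. Renter's Relief Credit: €607,450 is at or above €154,100, so the credit is €0. total €18 + €0 = €18
Difference: |€738 − €18| = €720.

€720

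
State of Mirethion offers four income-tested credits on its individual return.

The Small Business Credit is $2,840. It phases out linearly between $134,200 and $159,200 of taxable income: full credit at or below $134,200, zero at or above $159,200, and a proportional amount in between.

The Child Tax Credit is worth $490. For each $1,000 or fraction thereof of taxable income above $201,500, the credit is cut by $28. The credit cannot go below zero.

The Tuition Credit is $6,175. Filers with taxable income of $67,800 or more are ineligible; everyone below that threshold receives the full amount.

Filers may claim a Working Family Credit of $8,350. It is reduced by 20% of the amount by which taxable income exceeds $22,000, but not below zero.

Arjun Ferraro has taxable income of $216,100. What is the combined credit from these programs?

Small Business Credit: $216,100 is at or above $159,200, so the credit is $0.
Child Tax Credit: income exceeds $201,500 by $14,600, which is 15 full-or-partial $1,000 increments; reduction = 15 × $28 = $420, leaving $70.
Tuition Credit: $216,100 meets or exceeds the $67,800 cutoff, so the credit is $0.
Working Family Credit: 20% of the $194,100 excess over $22,000 is $38,820 ≥ base, so the credit is $0.
Total: $0 + $70 + $0 + $0 = $70.

$70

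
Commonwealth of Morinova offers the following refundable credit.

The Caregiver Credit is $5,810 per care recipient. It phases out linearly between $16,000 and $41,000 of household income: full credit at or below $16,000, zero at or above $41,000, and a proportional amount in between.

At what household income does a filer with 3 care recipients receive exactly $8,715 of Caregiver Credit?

$28,500

Full credit = 3 × $5,810 = $17,430.
$8,715 is 8,715/17,430 of the full $17,430, so 8,715/17,430 of the $25,000 range has been used: income = $16,000 + $25,000 × 8,715/17,430 = $28,500.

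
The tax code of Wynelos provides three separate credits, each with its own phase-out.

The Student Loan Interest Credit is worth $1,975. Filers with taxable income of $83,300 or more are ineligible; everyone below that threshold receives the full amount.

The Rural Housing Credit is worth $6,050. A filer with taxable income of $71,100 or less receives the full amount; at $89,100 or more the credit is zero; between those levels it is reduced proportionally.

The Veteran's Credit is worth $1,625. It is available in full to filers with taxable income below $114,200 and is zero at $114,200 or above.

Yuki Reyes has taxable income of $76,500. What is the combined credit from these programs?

Student Loan Interest Credit: $76,500 is below the $83,300 cutoff, so the full $1,975 applies.
Rural Housing Credit: $76,500 is $5,400 into a $18,000 phase-out range, leaving 12,600/18,000 of the credit: $6,050 × 12,600/18,000 = $4,235.
Veteran's Credit: $76,500 is below the $114,200 cutoff, so the full $1,625 applies.
Total: $1,975 + $4,235 + $1,625 = $7,835.

$7,835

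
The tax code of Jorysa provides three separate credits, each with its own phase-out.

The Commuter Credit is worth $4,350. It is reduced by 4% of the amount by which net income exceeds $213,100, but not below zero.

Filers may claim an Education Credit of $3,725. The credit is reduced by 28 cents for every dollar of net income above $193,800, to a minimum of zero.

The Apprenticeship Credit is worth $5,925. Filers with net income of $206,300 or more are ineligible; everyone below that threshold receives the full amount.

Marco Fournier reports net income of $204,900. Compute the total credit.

$10,892

Commuter Credit: $204,900 is at or below the $213,100 threshold, so the full $4,350 applies.
Education Credit: 28% of the $11,100 excess over $193,800 is $3,108; credit = $3,725 − $3,108 = $617.
Apprenticeship Credit: $204,900 is below the $206,300 cutoff, so the full $5,925 applies.
Total: $4,350 + $617 + $5,925 = $10,892.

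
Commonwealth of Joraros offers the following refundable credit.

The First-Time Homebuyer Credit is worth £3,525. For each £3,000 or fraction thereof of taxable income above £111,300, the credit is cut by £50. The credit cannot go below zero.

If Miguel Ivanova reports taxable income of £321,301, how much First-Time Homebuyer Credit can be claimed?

First-Time Homebuyer Credit: income exceeds £111,300 by £210,001 → 71 increments × £50 = £3,550 ≥ base, so the credit is £0.

£0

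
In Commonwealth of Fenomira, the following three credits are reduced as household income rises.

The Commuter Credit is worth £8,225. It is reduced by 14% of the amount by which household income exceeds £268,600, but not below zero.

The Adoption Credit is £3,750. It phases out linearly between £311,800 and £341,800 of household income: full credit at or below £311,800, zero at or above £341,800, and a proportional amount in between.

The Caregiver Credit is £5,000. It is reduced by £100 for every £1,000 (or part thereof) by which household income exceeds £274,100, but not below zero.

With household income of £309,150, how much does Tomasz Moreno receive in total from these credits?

£7,698

Commuter Credit: 14% of the £40,550 excess over £268,600 is £5,677; credit = £8,225 − £5,677 = £2,548.
Adoption Credit: £309,150 is at or below the £311,800 threshold, so the full £3,750 applies.
Caregiver Credit: income exceeds £274,100 by £35,050, which is 36 full-or-partial £1,000 increments; reduction = 36 × £100 = £3,600, leaving £1,400.
Total: £2,548 + £3,750 + £1,400 = £7,698.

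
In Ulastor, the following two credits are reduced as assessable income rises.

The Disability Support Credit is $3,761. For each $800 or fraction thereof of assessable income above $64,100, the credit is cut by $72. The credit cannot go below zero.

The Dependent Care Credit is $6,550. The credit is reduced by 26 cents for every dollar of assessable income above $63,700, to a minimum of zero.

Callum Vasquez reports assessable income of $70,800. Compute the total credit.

$7,817

Disability Support Credit: income exceeds $64,100 by $6,700, which is 9 full-or-partial $800 increments; reduction = 9 × $72 = $648, leaving $3,113.
Dependent Care Credit: 26% of the $7,100 excess over $63,700 is $1,846; credit = $6,550 − $1,846 = $4,704.
Total: $3,113 + $4,704 = $7,817.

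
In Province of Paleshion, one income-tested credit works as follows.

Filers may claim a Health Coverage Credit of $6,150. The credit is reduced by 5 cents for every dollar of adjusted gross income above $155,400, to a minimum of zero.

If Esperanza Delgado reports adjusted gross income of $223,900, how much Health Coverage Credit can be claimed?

Health Coverage Credit: 5% of the $68,500 excess over $155,400 is $3,425; credit = $6,150 − $3,425 = $2,725.

$2,725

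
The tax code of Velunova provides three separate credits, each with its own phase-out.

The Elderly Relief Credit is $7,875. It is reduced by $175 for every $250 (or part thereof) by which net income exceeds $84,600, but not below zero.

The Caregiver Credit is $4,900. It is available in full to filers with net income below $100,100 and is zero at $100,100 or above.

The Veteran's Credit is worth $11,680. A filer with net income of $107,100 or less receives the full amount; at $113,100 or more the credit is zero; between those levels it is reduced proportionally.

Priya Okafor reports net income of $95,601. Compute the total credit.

Elderly Relief Credit: income exceeds $84,600 by $11,001 → 45 increments × $175 = $7,875 ≥ base, so the credit is $0.
Caregiver Credit: $95,601 is below the $100,100 cutoff, so the full $4,900 applies.
Veteran's Credit: $95,601 is at or below the $107,100 threshold, so the full $11,680 applies.
Total: $0 + $4,900 + $11,680 = $16,580.

$16,580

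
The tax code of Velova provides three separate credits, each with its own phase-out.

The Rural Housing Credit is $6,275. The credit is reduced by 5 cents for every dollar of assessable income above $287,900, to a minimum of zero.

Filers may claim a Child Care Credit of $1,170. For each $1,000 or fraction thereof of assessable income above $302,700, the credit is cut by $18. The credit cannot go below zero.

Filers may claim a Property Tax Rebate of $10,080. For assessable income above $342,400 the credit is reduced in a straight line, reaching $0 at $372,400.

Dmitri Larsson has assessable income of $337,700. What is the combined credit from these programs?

$14,405

Rural Housing Credit: 5% of the $49,800 excess over $287,900 is $2,490; credit = $6,275 − $2,490 = $3,785.
Child Care Credit: income exceeds $302,700 by $35,000, which is 35 full-or-partial $1,000 increments; reduction = 35 × $18 = $630, leaving $540.
Property Tax Rebate: $337,700 is at or below the $342,400 threshold, so the full $10,080 applies.
Total: $3,785 + $540 + $10,080 = $14,405.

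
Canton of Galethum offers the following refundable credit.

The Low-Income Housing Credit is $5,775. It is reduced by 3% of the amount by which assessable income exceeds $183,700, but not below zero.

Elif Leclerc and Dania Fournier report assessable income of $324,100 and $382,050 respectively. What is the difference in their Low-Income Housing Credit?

Elif ($324,100): Low-Income Housing Credit: 3% of the $140,400 excess over $183,700 is $4,212; credit = $5,775 − $4,212 = $1,563.
Dania ($382,050): Low-Income Housing Credit: 3% of the $198,350 excess over $183,700 is $5,950.50 ≥ base, so the credit is $0.
Difference: |$1,563 − $0| = $1,563.

$1,563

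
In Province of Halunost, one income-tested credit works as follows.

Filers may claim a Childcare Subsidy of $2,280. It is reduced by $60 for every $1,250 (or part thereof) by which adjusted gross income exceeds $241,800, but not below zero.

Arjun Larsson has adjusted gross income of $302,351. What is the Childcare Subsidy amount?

Childcare Subsidy: income exceeds $241,800 by $60,551 → 49 increments × $60 = $2,940 ≥ base, so the credit is $0.

$0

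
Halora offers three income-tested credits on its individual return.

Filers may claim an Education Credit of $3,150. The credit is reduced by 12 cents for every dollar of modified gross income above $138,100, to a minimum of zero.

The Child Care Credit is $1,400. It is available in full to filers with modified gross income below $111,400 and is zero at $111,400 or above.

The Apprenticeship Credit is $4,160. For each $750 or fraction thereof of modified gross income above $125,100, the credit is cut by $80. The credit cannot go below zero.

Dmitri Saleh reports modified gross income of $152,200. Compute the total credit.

Education Credit: 12% of the $14,100 excess over $138,100 is $1,692; credit = $3,150 − $1,692 = $1,458.
Child Care Credit: $152,200 meets or exceeds the $111,400 cutoff, so the credit is $0.
Apprenticeship Credit: income exceeds $125,100 by $27,100, which is 37 full-or-partial $750 increments; reduction = 37 × $80 = $2,960, leaving $1,200.
Total: $1,458 + $0 + $1,200 = $2,658.

$2,658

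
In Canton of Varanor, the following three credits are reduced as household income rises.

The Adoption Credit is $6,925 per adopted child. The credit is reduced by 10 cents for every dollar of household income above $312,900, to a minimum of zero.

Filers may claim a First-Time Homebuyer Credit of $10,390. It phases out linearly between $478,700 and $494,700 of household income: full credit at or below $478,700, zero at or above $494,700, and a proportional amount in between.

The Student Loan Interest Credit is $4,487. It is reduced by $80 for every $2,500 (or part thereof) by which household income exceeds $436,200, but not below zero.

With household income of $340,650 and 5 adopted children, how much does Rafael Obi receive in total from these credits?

$46,727

Adoption Credit: base = 5 × $6,925 = $34,625. 10% of the $27,750 excess over $312,900 is $2,775; credit = $34,625 − $2,775 = $31,850.
First-Time Homebuyer Credit: $340,650 is at or below the $478,700 threshold, so the full $10,390 applies.
Student Loan Interest Credit: $340,650 is at or below the $436,200 threshold, so the full $4,487 applies.
Total: $31,850 + $10,390 + $4,487 = $46,727.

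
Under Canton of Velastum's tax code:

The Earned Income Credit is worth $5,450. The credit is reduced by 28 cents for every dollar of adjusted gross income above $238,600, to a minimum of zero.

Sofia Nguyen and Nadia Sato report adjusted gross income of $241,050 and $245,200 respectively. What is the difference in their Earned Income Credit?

Sofia ($241,050): Earned Income Credit: 28% of the $2,450 excess over $238,600 is $686; credit = $5,450 − $686 = $4,764.
Nadia ($245,200): Earned Income Credit: 28% of the $6,600 excess over $238,600 is $1,848; credit = $5,450 − $1,848 = $3,602.
Difference: |$4,764 − $3,602| = $1,162.

$1,162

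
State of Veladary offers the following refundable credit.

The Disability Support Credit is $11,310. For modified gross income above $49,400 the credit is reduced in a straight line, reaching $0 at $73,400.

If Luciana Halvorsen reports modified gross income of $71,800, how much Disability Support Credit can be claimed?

Disability Support Credit: $71,800 is $22,400 into a $24,000 phase-out range, leaving 1,600/24,000 of the credit: $11,310 × 1,600/24,000 = $754.

$754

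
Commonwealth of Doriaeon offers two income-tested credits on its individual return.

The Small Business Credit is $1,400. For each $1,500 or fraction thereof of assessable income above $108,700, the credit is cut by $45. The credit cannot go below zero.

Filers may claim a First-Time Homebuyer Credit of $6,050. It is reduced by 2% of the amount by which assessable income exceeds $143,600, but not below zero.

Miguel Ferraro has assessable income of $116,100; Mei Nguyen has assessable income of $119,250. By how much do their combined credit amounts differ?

Miguel ($116,100): Small Business Credit: income exceeds $108,700 by $7,400, which is 5 full-or-partial $1,500 increments; reduction = 5 × $45 = $225, leaving $1,175. First-Time Homebuyer Credit: $116,100 is at or below the $143,600 threshold, so the full $6,050 applies. total $1,175 + $6,050 = $7,225
Mei ($119,250): Small Business Credit: income exceeds $108,700 by $10,550, which is 8 full-or-partial $1,500 increments; reduction = 8 × $45 = $360, leaving $1,040. First-Time Homebuyer Credit: $119,250 is at or below the $143,600 threshold, so the full $6,050 applies. total $1,040 + $6,050 = $7,090
Difference: |$7,225 − $7,090| = $135.

$135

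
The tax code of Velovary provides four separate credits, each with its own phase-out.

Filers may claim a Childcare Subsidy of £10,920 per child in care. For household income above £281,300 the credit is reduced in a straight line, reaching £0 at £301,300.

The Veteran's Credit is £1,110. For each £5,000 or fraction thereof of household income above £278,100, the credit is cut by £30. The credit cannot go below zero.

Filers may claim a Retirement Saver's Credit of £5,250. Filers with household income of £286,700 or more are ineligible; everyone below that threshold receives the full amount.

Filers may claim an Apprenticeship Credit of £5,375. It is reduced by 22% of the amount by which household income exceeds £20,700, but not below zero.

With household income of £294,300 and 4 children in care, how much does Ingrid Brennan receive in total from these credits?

£16,278

Childcare Subsidy: base = 4 × £10,920 = £43,680. £294,300 is £13,000 into a £20,000 phase-out range, leaving 7,000/20,000 of the credit: £43,680 × 7,000/20,000 = £15,288.
Veteran's Credit: income exceeds £278,100 by £16,200, which is 4 full-or-partial £5,000 increments; reduction = 4 × £30 = £120, leaving £990.
Retirement Saver's Credit: £294,300 meets or exceeds the £286,700 cutoff, so the credit is £0.
Apprenticeship Credit: 22% of the £273,600 excess over £20,700 is £60,192 ≥ base, so the credit is £0.
Total: £15,288 + £990 + £0 + £0 = £16,278.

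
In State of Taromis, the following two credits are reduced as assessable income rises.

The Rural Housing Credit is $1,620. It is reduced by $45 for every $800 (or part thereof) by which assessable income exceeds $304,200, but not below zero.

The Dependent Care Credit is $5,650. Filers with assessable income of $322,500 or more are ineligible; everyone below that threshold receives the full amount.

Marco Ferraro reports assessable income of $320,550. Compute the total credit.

$6,325

Rural Housing Credit: income exceeds $304,200 by $16,350, which is 21 full-or-partial $800 increments; reduction = 21 × $45 = $945, leaving $675.
Dependent Care Credit: $320,550 is below the $322,500 cutoff, so the full $5,650 applies.
Total: $675 + $5,650 = $6,325.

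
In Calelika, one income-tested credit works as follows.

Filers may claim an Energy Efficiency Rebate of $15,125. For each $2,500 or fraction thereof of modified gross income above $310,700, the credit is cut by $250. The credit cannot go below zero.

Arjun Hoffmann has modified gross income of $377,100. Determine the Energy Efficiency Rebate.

Energy Efficiency Rebate: income exceeds $310,700 by $66,400, which is 27 full-or-partial $2,500 increments; reduction = 27 × $250 = $6,750, leaving $8,375.

$8,375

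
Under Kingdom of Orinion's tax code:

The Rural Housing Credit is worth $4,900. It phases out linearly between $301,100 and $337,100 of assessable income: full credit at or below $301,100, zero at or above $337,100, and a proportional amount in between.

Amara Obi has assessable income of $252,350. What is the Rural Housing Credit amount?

Rural Housing Credit: $252,350 is at or below the $301,100 threshold, so the full $4,900 applies.

$4,900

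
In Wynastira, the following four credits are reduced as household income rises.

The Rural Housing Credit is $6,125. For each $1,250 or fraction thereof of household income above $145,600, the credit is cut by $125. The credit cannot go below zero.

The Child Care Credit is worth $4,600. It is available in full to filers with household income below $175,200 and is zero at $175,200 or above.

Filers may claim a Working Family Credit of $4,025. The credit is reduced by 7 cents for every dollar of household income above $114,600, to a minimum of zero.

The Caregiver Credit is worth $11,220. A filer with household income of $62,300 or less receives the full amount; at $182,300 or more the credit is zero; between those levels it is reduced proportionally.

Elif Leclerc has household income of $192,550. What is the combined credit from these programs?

$1,375

Rural Housing Credit: income exceeds $145,600 by $46,950, which is 38 full-or-partial $1,250 increments; reduction = 38 × $125 = $4,750, leaving $1,375.
Child Care Credit: $192,550 meets or exceeds the $175,200 cutoff, so the credit is $0.
Working Family Credit: 7% of the $77,950 excess over $114,600 is $5,456.50 ≥ base, so the credit is $0.
Caregiver Credit: $192,550 is at or above $182,300, so the credit is $0.
Total: $1,375 + $0 + $0 + $0 = $1,375.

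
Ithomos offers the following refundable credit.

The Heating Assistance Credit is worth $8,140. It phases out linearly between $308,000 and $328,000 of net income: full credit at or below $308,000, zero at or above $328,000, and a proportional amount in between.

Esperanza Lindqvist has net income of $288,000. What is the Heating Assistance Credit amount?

Heating Assistance Credit: $288,000 is at or below the $308,000 threshold, so the full $8,140 applies.

$8,140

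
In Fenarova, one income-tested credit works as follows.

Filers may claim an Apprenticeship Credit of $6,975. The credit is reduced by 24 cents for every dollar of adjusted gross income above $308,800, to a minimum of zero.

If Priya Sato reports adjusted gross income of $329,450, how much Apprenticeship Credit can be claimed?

$2,019

Apprenticeship Credit: 24% of the $20,650 excess over $308,800 is $4,956; credit = $6,975 − $4,956 = $2,019.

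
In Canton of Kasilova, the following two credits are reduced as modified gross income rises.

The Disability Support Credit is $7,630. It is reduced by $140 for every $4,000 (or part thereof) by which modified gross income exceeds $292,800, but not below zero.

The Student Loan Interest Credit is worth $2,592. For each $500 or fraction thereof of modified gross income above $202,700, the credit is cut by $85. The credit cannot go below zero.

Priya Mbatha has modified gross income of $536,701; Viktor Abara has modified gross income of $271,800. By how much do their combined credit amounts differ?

$7,630

Priya ($536,701): Disability Support Credit: income exceeds $292,800 by $243,901 → 61 increments × $140 = $8,540 ≥ base, so the credit is $0. Student Loan Interest Credit: income exceeds $202,700 by $334,001 → 669 increments × $85 = $56,865 ≥ base, so the credit is $0. total $0 + $0 = $0
Viktor ($271,800): Disability Support Credit: $271,800 is at or below the $292,800 threshold, so the full $7,630 applies. Student Loan Interest Credit: income exceeds $202,700 by $69,100 → 139 increments × $85 = $11,815 ≥ base, so the credit is $0. total $7,630 + $0 = $7,630
Difference: |$0 − $7,630| = $7,630.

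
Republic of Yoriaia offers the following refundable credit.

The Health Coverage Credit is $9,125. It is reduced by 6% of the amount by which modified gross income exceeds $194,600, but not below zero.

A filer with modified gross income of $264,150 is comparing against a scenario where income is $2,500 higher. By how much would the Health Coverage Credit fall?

$150

At $264,150 — 6% of the $69,550 excess over $194,600 is $4,173; credit = $9,125 − $4,173 = $4,952.
At $266,650 — 6% of the $72,050 excess over $194,600 is $4,323; credit = $9,125 − $4,323 = $4,802.
Lost: $4,952 − $4,802 = $150.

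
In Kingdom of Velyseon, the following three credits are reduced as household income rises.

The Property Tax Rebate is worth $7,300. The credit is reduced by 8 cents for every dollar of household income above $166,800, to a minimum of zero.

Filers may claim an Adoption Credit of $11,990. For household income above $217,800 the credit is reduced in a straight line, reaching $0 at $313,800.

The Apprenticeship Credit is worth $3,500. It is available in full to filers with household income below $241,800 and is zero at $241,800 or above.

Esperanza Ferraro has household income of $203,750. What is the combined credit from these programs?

Property Tax Rebate: 8% of the $36,950 excess over $166,800 is $2,956; credit = $7,300 − $2,956 = $4,344.
Adoption Credit: $203,750 is at or below the $217,800 threshold, so the full $11,990 applies.
Apprenticeship Credit: $203,750 is below the $241,800 cutoff, so the full $3,500 applies.
Total: $4,344 + $11,990 + $3,500 = $19,834.

$19,834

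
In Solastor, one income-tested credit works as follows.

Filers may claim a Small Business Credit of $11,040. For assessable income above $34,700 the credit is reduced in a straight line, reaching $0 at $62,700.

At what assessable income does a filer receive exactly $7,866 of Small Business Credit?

$42,750

$7,866 is 7,866/11,040 of the full $11,040, so 3,174/11,040 of the $28,000 range has been used: income = $34,700 + $28,000 × 3,174/11,040 = $42,750.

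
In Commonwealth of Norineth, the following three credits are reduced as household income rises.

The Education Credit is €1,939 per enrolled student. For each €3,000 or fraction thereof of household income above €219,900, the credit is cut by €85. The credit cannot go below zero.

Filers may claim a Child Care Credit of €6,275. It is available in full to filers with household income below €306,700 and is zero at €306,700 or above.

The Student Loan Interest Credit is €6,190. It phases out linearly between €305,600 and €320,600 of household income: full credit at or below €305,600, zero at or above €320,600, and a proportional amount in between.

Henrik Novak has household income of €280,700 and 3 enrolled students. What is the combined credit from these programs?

Education Credit: base = 3 × €1,939 = €5,817. income exceeds €219,900 by €60,800, which is 21 full-or-partial €3,000 increments; reduction = 21 × €85 = €1,785, leaving €4,032.
Child Care Credit: €280,700 is below the €306,700 cutoff, so the full €6,275 applies.
Student Loan Interest Credit: €280,700 is at or below the €305,600 threshold, so the full €6,190 applies.
Total: €4,032 + €6,275 + €6,190 = €16,497.

€16,497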